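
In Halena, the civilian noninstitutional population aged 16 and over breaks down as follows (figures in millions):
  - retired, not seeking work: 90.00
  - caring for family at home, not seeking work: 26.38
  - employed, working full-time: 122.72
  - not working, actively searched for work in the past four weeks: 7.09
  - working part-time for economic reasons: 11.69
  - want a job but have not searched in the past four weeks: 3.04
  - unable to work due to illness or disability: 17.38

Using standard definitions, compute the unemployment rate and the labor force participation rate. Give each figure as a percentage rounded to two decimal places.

Employed = 122.72 + 11.69 = 134.41 million (anyone who worked, including part-time for economic reasons, counts as employed).
Unemployed = 7.09 million.
Labor force = 134.41 + 7.09 = 141.50 million.
Not in labor force = 90.00 + 26.38 + 3.04 + 17.38 = 136.80 million (those not working and not actively searching are outside the labor force — including those who want a job but have given up searching).
Civilian working-age population = 141.50 + 136.80 = 278.30 million.
Unemployment rate = 7.09 / 141.50 = 5.01%.
Labor force participation rate = 141.50 / 278.30 = 50.84%.

Unemployment rate ≈ 5.01%; labor force participation rate ≈ 50.84%.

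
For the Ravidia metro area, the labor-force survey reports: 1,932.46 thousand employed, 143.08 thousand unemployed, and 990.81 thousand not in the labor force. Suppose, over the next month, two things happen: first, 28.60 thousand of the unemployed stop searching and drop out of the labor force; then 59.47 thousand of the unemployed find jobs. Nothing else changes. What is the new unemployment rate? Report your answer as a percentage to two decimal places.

Initially, labor force = 1,932.46 + 143.08 = 2,075.54 thousand, so u = 143.08/2,075.54 = 6.89%.
After the first change, unemployed and labor force both fall by 28.60 → E = 1,932.46, U = 114.48, labor force = 2,046.94 thousand.
After the second change, unemployed falls and employed rises by 59.47; labor force unchanged → E = 1,991.93, U = 55.01, labor force = 2,046.94 thousand.
New unemployment rate = 55.01 / 2,046.94 = 2.69%.

New unemployment rate ≈ 2.69%.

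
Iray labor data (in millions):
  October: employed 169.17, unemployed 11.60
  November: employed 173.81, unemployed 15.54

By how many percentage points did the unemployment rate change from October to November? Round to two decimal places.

October: labor force = 169.17 + 11.60 = 180.77; u = 11.60/180.77 = 6.42%.
November: labor force = 173.81 + 15.54 = 189.35; u = 15.54/189.35 = 8.21%.
Change = 8.21% − 6.42% = +1.79 pp.

The unemployment rate changed by +1.79 percentage points.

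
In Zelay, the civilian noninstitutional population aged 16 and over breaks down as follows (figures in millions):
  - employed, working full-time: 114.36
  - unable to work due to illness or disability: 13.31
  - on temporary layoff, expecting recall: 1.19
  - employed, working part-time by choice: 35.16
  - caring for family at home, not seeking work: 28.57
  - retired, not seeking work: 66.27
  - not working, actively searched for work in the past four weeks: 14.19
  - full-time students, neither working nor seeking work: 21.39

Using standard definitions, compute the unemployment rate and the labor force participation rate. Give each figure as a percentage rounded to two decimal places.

Employed = 114.36 + 35.16 = 149.52 million.
Unemployed = 1.19 + 14.19 = 15.38 million (jobless and actively searching, or on temporary layoff).
Labor force = 149.52 + 15.38 = 164.90 million.
Not in labor force = 13.31 + 28.57 + 66.27 + 21.39 = 129.54 million (those not working and not actively searching are outside the labor force).
Civilian working-age population = 164.90 + 129.54 = 294.44 million.
Unemployment rate = 15.38 / 164.90 = 9.33%.
Labor force participation rate = 164.90 / 294.44 = 56.00%.

Unemployment rate ≈ 9.33%; labor force participation rate ≈ 56.00%.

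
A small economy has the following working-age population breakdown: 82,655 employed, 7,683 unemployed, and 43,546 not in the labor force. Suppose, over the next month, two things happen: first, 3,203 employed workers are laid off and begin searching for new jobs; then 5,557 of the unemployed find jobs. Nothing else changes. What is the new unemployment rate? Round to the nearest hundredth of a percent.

New unemployment rate ≈ 5.90%.

Initially, labor force = 82,655 + 7,683 = 90,338, so u = 7,683/90,338 = 8.50%.
After the first change, employed falls and unemployed rises by 3,203; labor force unchanged → E = 79,452, U = 10,886, labor force = 90,338.
After the second change, unemployed falls and employed rises by 5,557; labor force unchanged → E = 85,009, U = 5,329, labor force = 90,338.
New unemployment rate = 5,329 / 90,338 = 5.90%.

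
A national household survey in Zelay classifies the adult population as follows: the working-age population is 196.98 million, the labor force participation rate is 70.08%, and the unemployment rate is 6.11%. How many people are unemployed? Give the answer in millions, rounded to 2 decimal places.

Labor force = 0.7008 × 196.98 = 138.04 million.
Unemployed = 0.0611 × 138.04 ≈ 8.43 million.

About 8.43 million are unemployed.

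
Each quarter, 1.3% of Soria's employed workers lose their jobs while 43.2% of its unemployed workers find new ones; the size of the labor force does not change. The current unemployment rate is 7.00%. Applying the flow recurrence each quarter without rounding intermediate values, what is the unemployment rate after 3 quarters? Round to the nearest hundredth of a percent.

With a fixed labor force, u_{t+1} = u_t + s·(1−u_t) − f·u_t = u_t·(1−s−f) + s.
Here 1−s−f = 0.555 and s = 0.013.
u_1 = 0.070000 × 0.555 + 0.013 = 0.051850.
u_2 = 0.051850 × 0.555 + 0.013 = 0.041777.
u_3 = 0.041777 × 0.555 + 0.013 = 0.036186.

Unemployment rate after three quarters ≈ 3.62%.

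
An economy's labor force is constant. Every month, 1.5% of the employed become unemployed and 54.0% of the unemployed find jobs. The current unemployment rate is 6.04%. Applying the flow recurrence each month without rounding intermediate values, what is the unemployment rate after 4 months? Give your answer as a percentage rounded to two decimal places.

Unemployment rate after four months ≈ 2.83%.

With a fixed labor force, u_{t+1} = u_t + s·(1−u_t) − f·u_t = u_t·(1−s−f) + s.
Here 1−s−f = 0.445 and s = 0.015.
u_1 = 0.060400 × 0.445 + 0.015 = 0.041878.
u_2 = 0.041878 × 0.445 + 0.015 = 0.033636.
u_3 = 0.033636 × 0.445 + 0.015 = 0.029968.
u_4 = 0.029968 × 0.445 + 0.015 = 0.028336.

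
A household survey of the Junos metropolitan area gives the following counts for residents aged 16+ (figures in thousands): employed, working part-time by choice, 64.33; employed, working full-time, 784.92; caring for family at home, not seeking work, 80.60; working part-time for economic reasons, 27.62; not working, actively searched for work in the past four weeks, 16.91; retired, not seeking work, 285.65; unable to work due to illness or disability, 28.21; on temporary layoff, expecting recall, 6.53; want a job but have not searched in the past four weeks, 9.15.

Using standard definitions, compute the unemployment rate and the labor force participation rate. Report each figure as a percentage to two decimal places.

Employed = 64.33 + 784.92 + 27.62 = 876.87 thousand (anyone who worked, including part-time for economic reasons, counts as employed).
Unemployed = 16.91 + 6.53 = 23.44 thousand (jobless and actively searching, or on temporary layoff).
Labor force = 876.87 + 23.44 = 900.31 thousand.
Not in labor force = 80.60 + 285.65 + 28.21 + 9.15 = 403.61 thousand (those not working and not actively searching are outside the labor force — including those who want a job but have given up searching).
Civilian working-age population = 900.31 + 403.61 = 1,303.92 thousand.
Unemployment rate = 23.44 / 900.31 = 2.60%.
Labor force participation rate = 900.31 / 1,303.92 = 69.05%.

Unemployment rate ≈ 2.60%; labor force participation rate ≈ 69.05%.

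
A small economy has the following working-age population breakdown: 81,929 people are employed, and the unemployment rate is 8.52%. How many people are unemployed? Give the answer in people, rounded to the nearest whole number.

About 7,630 are unemployed.

Let U be the number unemployed. The labor force is E + U, and U/(E+U) = 0.0852.
So U = 0.0852 × 81,929 / (1 − 0.0852) = 6980.35 / 0.9148 ≈ 7,630.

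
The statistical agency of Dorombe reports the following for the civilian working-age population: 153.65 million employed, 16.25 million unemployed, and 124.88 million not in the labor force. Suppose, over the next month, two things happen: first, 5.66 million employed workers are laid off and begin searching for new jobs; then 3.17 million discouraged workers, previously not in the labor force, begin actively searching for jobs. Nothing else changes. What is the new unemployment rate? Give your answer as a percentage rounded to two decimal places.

Initially, labor force = 153.65 + 16.25 = 169.90 million, so u = 16.25/169.90 = 9.56%.
After the first change, employed falls and unemployed rises by 5.66; labor force unchanged → E = 147.99, U = 21.91, labor force = 169.90 million.
After the second change, unemployed and labor force both rise by 3.17 → E = 147.99, U = 25.08, labor force = 173.07 million.
New unemployment rate = 25.08 / 173.07 = 14.49%.

New unemployment rate ≈ 14.49%.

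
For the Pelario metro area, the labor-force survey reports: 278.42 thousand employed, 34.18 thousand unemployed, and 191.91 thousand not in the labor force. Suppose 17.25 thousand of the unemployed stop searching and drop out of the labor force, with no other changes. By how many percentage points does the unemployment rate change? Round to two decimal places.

Initially, labor force = 278.42 + 34.18 = 312.60 thousand, so u = 34.18/312.60 = 10.93%.
After the change, unemployed and labor force both fall by 17.25 → E = 278.42, U = 16.93, labor force = 295.35 thousand.
New unemployment rate = 16.93 / 295.35 = 5.73%.
Change = 5.73% − 10.93% = −5.20 percentage points.

The unemployment rate changes by −5.20 percentage points.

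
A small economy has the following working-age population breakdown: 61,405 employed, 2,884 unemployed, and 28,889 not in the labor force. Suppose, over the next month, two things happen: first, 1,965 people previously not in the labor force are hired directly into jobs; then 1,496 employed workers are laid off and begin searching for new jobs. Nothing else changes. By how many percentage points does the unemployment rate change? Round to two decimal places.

Initially, labor force = 61,405 + 2,884 = 64,289, so u = 2,884/64,289 = 4.49%.
After the first change, employed and labor force both rise by 1,965; unemployed unchanged → E = 63,370, U = 2,884, labor force = 66,254.
After the second change, employed falls and unemployed rises by 1,496; labor force unchanged → E = 61,874, U = 4,380, labor force = 66,254.
New unemployment rate = 4,380 / 66,254 = 6.61%.
Change = 6.61% − 4.49% = +2.12 percentage points.

The unemployment rate changes by +2.12 percentage points.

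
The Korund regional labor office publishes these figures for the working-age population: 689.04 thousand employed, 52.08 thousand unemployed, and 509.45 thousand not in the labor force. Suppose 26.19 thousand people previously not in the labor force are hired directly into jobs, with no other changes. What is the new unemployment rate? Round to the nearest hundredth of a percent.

Initially, labor force = 689.04 + 52.08 = 741.12 thousand, so u = 52.08/741.12 = 7.03%.
After the change, employed and labor force both rise by 26.19; unemployed unchanged → E = 715.23, U = 52.08, labor force = 767.31 thousand.
New unemployment rate = 52.08 / 767.31 = 6.79%.

New unemployment rate ≈ 6.79%.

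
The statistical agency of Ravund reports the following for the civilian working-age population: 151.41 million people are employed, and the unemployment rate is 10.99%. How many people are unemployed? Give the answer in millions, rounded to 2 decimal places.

Let U be the number unemployed. The labor force is E + U, and U/(E+U) = 0.1099.
So U = 0.1099 × 151.41 / (1 − 0.1099) = 16.6400 / 0.8901 ≈ 18.69 million.

About 18.69 million are unemployed.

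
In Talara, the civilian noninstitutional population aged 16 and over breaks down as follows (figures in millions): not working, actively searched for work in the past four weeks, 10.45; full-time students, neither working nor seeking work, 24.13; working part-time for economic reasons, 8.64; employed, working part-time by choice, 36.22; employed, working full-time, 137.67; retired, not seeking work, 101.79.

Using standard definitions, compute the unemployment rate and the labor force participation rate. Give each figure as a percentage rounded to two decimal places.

Employed = 8.64 + 36.22 + 137.67 = 182.53 million (anyone who worked, including part-time for economic reasons, counts as employed).
Unemployed = 10.45 million.
Labor force = 182.53 + 10.45 = 192.98 million.
Not in labor force = 24.13 + 101.79 = 125.92 million (those not working and not actively searching are outside the labor force).
Civilian working-age population = 192.98 + 125.92 = 318.90 million.
Unemployment rate = 10.45 / 192.98 = 5.42%.
Labor force participation rate = 192.98 / 318.90 = 60.51%.

Unemployment rate ≈ 5.42%; labor force participation rate ≈ 60.51%.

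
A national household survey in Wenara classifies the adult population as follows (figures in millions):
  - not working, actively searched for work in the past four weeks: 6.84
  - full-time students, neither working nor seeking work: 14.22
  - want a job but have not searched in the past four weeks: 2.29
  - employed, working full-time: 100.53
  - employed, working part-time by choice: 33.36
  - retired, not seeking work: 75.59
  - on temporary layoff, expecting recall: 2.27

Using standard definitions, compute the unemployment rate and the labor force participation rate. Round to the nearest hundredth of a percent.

Unemployment rate ≈ 6.37%; labor force participation rate ≈ 60.83%.

Employed = 100.53 + 33.36 = 133.89 million.
Unemployed = 6.84 + 2.27 = 9.11 million (jobless and actively searching, or on temporary layoff).
Labor force = 133.89 + 9.11 = 143.00 million.
Not in labor force = 14.22 + 2.29 + 75.59 = 92.10 million (those not working and not actively searching are outside the labor force — including those who want a job but have given up searching).
Civilian working-age population = 143.00 + 92.10 = 235.10 million.
Unemployment rate = 9.11 / 143.00 = 6.37%.
Labor force participation rate = 143.00 / 235.10 = 60.83%.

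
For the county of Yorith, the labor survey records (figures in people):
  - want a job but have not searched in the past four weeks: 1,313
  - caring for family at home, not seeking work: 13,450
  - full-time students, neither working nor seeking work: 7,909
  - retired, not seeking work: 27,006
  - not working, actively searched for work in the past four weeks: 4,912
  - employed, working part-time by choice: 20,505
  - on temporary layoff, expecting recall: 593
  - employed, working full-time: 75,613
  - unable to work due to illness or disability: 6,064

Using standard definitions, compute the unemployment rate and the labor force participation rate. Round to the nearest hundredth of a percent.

Employed = 20,505 + 75,613 = 96,118.
Unemployed = 4,912 + 593 = 5,505 (jobless and actively searching, or on temporary layoff).
Labor force = 96,118 + 5,505 = 101,623.
Not in labor force = 1,313 + 13,450 + 7,909 + 27,006 + 6,064 = 55,742 (those not working and not actively searching are outside the labor force — including those who want a job but have given up searching).
Civilian working-age population = 101,623 + 55,742 = 157,365.
Unemployment rate = 5,505 / 101,623 = 5.42%.
Labor force participation rate = 101,623 / 157,365 = 64.58%.

Unemployment rate ≈ 5.42%; labor force participation rate ≈ 64.58%.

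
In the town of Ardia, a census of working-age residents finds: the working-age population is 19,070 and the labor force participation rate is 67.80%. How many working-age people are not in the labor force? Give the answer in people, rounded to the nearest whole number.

Share not in the labor force = 1 − 0.6780 = 0.3220.
Not in labor force = 0.3220 × 19,070 ≈ 6,141.

About 6,141 are not in the labor force.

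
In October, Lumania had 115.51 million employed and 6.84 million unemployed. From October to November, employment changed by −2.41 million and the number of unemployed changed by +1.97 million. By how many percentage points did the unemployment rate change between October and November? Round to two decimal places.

The unemployment rate changed by +1.64 percentage points.

October: labor force = 115.51 + 6.84 = 122.35; u = 6.84/122.35 = 5.59%.
November: labor force = 113.10 + 8.81 = 121.91; u = 8.81/121.91 = 7.23%.
Change = 7.23% − 5.59% = +1.64 pp.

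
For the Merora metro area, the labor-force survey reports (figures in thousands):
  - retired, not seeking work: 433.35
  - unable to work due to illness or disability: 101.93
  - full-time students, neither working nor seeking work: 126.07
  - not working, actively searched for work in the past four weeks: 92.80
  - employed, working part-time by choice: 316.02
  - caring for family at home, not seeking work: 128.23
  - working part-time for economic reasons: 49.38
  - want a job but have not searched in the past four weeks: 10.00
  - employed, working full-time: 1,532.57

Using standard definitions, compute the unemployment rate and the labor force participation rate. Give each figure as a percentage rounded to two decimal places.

Employed = 316.02 + 49.38 + 1,532.57 = 1,897.97 thousand (anyone who worked, including part-time for economic reasons, counts as employed).
Unemployed = 92.80 thousand.
Labor force = 1,897.97 + 92.80 = 1,990.77 thousand.
Not in labor force = 433.35 + 101.93 + 126.07 + 128.23 + 10.00 = 799.58 thousand (those not working and not actively searching are outside the labor force — including those who want a job but have given up searching).
Civilian working-age population = 1,990.77 + 799.58 = 2,790.35 thousand.
Unemployment rate = 92.80 / 1,990.77 = 4.66%.
Labor force participation rate = 1,990.77 / 2,790.35 = 71.34%.

Unemployment rate ≈ 4.66%; labor force participation rate ≈ 71.34%.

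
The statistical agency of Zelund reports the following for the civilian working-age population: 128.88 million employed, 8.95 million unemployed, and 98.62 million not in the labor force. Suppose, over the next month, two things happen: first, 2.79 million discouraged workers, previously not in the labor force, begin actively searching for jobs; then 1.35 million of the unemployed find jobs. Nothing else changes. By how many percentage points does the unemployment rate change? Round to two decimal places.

Initially, labor force = 128.88 + 8.95 = 137.83 million, so u = 8.95/137.83 = 6.49%.
After the first change, unemployed and labor force both rise by 2.79 → E = 128.88, U = 11.74, labor force = 140.62 million.
After the second change, unemployed falls and employed rises by 1.35; labor force unchanged → E = 130.23, U = 10.39, labor force = 140.62 million.
New unemployment rate = 10.39 / 140.62 = 7.39%.
Change = 7.39% − 6.49% = +0.90 percentage points.

The unemployment rate changes by +0.90 percentage points.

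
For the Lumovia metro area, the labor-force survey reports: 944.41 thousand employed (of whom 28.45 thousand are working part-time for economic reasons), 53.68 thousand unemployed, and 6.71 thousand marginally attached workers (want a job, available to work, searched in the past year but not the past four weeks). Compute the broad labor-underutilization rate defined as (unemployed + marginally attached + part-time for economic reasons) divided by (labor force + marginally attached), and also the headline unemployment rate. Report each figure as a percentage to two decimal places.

Labor force = 944.41 + 53.68 = 998.09 thousand.
Numerator = 53.68 + 6.71 + 28.45 = 88.84 thousand.
Denominator = 998.09 + 6.71 = 1,004.80 thousand.
Broad rate = 88.84 / 1,004.80 = 8.84%.
Headline unemployment rate = 53.68 / 998.09 = 5.38%.

Broad underutilization rate ≈ 8.84%; headline unemployment rate ≈ 5.38%.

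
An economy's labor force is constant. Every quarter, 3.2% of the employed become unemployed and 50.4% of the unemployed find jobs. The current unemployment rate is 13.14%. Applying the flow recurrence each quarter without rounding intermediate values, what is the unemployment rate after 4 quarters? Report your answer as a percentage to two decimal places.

Unemployment rate after four quarters ≈ 6.30%.

With a fixed labor force, u_{t+1} = u_t + s·(1−u_t) − f·u_t = u_t·(1−s−f) + s.
Here 1−s−f = 0.464 and s = 0.032.
u_1 = 0.131400 × 0.464 + 0.032 = 0.092970.
u_2 = 0.092970 × 0.464 + 0.032 = 0.075138.
u_3 = 0.075138 × 0.464 + 0.032 = 0.066864.
u_4 = 0.066864 × 0.464 + 0.032 = 0.063025.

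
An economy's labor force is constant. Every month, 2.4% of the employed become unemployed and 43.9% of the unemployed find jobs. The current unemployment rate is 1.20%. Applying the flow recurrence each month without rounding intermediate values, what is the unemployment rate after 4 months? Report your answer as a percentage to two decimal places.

With a fixed labor force, u_{t+1} = u_t + s·(1−u_t) − f·u_t = u_t·(1−s−f) + s.
Here 1−s−f = 0.537 and s = 0.024.
u_1 = 0.012000 × 0.537 + 0.024 = 0.030444.
u_2 = 0.030444 × 0.537 + 0.024 = 0.040348.
u_3 = 0.040348 × 0.537 + 0.024 = 0.045667.
u_4 = 0.045667 × 0.537 + 0.024 = 0.048523.

Unemployment rate after four months ≈ 4.85%.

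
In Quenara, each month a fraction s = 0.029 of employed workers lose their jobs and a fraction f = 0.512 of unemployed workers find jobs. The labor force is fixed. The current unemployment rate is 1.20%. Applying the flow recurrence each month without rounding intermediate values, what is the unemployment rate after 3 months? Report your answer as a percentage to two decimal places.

Unemployment rate after three months ≈ 4.96%.

With a fixed labor force, u_{t+1} = u_t + s·(1−u_t) − f·u_t = u_t·(1−s−f) + s.
Here 1−s−f = 0.459 and s = 0.029.
u_1 = 0.012000 × 0.459 + 0.029 = 0.034508.
u_2 = 0.034508 × 0.459 + 0.029 = 0.044839.
u_3 = 0.044839 × 0.459 + 0.029 = 0.049581.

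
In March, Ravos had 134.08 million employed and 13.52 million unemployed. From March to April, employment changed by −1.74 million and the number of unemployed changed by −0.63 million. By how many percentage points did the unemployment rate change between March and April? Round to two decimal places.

March: labor force = 134.08 + 13.52 = 147.60; u = 13.52/147.60 = 9.16%.
April: labor force = 132.34 + 12.89 = 145.23; u = 12.89/145.23 = 8.88%.
Change = 8.88% − 9.16% = −0.28 pp.

The unemployment rate changed by −0.28 percentage points.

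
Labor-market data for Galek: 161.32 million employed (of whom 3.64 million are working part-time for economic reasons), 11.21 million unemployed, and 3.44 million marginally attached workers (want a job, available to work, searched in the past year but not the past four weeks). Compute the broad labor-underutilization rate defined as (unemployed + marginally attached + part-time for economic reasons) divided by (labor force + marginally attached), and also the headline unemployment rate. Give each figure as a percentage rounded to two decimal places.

Labor force = 161.32 + 11.21 = 172.53 million.
Numerator = 11.21 + 3.44 + 3.64 = 18.29 million.
Denominator = 172.53 + 3.44 = 175.97 million.
Broad rate = 18.29 / 175.97 = 10.39%.
Headline unemployment rate = 11.21 / 172.53 = 6.50%.

Broad underutilization rate ≈ 10.39%; headline unemployment rate ≈ 6.50%.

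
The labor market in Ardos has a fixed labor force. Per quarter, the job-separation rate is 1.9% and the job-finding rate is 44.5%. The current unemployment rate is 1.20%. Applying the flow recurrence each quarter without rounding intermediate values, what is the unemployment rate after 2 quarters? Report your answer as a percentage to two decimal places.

Unemployment rate after two quarters ≈ 3.26%.

With a fixed labor force, u_{t+1} = u_t + s·(1−u_t) − f·u_t = u_t·(1−s−f) + s.
Here 1−s−f = 0.536 and s = 0.019.
u_1 = 0.012000 × 0.536 + 0.019 = 0.025432.
u_2 = 0.025432 × 0.536 + 0.019 = 0.032632.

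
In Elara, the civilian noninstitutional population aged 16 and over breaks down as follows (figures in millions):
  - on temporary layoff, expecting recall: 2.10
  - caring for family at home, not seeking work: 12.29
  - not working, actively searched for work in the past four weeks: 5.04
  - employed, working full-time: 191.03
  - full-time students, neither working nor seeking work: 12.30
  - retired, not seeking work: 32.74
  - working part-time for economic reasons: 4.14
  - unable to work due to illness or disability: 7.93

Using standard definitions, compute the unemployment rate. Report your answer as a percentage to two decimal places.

Employed = 191.03 + 4.14 = 195.17 million (anyone who worked, including part-time for economic reasons, counts as employed).
Unemployed = 2.10 + 5.04 = 7.14 million (jobless and actively searching, or on temporary layoff).
Labor force = 195.17 + 7.14 = 202.31 million.
Unemployment rate = 7.14 / 202.31 = 3.53%.

Unemployment rate ≈ 3.53%.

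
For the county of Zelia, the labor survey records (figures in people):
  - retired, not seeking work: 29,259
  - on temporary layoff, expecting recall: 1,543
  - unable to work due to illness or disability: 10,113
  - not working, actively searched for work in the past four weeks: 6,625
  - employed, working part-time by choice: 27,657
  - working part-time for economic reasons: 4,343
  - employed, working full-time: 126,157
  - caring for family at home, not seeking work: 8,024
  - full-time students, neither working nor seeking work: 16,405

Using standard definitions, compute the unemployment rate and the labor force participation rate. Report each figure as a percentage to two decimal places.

Employed = 27,657 + 4,343 + 126,157 = 158,157 (anyone who worked, including part-time for economic reasons, counts as employed).
Unemployed = 1,543 + 6,625 = 8,168 (jobless and actively searching, or on temporary layoff).
Labor force = 158,157 + 8,168 = 166,325.
Not in labor force = 29,259 + 10,113 + 8,024 + 16,405 = 63,801 (those not working and not actively searching are outside the labor force).
Civilian working-age population = 166,325 + 63,801 = 230,126.
Unemployment rate = 8,168 / 166,325 = 4.91%.
Labor force participation rate = 166,325 / 230,126 = 72.28%.

Unemployment rate ≈ 4.91%; labor force participation rate ≈ 72.28%.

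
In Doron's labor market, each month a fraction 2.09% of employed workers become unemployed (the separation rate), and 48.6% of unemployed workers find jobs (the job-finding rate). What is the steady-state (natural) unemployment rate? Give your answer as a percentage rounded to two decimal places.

Steady-state unemployment rate ≈ 4.12%.

At steady state the flows balance: s·E = f·U, so U/(E+U) = s/(s+f).
u* = 2.09 / (2.09 + 48.6) = 2.09 / 50.69 = 4.12%.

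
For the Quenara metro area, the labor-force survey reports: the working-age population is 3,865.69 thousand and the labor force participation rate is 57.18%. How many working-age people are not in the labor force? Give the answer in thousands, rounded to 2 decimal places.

About 1,655.29 thousand are not in the labor force.

Share not in the labor force = 1 − 0.5718 = 0.4282.
Not in labor force = 0.4282 × 3,865.69 ≈ 1,655.29 thousand.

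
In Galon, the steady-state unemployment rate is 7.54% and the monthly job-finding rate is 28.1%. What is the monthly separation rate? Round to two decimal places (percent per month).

Separation rate ≈ 2.29% per month.

From u* = s/(s+f): s = u·f/(1−u).
s = 0.0754 × 28.1 / (1 − 0.0754) = 2.1187 / 0.9246 ≈ 2.29% per month.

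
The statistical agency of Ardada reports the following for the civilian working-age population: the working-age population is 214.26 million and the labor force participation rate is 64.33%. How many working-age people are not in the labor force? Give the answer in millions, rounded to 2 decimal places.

About 76.43 million are not in the labor force.

Share not in the labor force = 1 − 0.6433 = 0.3567.
Not in labor force = 0.3567 × 214.26 ≈ 76.43 million.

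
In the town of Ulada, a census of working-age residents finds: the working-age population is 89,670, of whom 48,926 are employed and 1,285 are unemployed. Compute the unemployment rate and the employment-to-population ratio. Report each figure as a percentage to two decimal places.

Unemployment rate ≈ 2.56%; employment-population ratio ≈ 54.56%.

Labor force = employed + unemployed = 48,926 + 1,285 = 50,211.
Unemployment rate = 1,285 / 50,211 = 2.56%.
Employment-population ratio = 48,926 / 89,670 = 54.56%.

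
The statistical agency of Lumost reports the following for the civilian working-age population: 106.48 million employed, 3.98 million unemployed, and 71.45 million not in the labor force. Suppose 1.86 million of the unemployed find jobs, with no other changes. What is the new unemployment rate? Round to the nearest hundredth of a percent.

New unemployment rate ≈ 1.92%.

Initially, labor force = 106.48 + 3.98 = 110.46 million, so u = 3.98/110.46 = 3.60%.
After the change, unemployed falls and employed rises by 1.86; labor force unchanged → E = 108.34, U = 2.12, labor force = 110.46 million.
New unemployment rate = 2.12 / 110.46 = 1.92%.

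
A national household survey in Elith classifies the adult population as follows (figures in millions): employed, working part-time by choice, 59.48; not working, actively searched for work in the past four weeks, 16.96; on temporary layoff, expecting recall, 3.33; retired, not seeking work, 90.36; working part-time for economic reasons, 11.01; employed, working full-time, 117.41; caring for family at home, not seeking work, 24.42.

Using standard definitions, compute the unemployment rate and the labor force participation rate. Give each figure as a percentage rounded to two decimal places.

Unemployment rate ≈ 9.75%; labor force participation rate ≈ 64.46%.

Employed = 59.48 + 11.01 + 117.41 = 187.90 million (anyone who worked, including part-time for economic reasons, counts as employed).
Unemployed = 16.96 + 3.33 = 20.29 million (jobless and actively searching, or on temporary layoff).
Labor force = 187.90 + 20.29 = 208.19 million.
Not in labor force = 90.36 + 24.42 = 114.78 million (those not working and not actively searching are outside the labor force).
Civilian working-age population = 208.19 + 114.78 = 322.97 million.
Unemployment rate = 20.29 / 208.19 = 9.75%.
Labor force participation rate = 208.19 / 322.97 = 64.46%.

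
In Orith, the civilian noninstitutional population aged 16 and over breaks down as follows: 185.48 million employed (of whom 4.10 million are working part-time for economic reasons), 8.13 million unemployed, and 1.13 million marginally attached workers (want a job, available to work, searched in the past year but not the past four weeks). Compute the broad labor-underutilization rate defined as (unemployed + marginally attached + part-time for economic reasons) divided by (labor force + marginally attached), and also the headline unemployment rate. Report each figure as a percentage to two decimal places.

Labor force = 185.48 + 8.13 = 193.61 million.
Numerator = 8.13 + 1.13 + 4.10 = 13.36 million.
Denominator = 193.61 + 1.13 = 194.74 million.
Broad rate = 13.36 / 194.74 = 6.86%.
Headline unemployment rate = 8.13 / 193.61 = 4.20%.

Broad underutilization rate ≈ 6.86%; headline unemployment rate ≈ 4.20%.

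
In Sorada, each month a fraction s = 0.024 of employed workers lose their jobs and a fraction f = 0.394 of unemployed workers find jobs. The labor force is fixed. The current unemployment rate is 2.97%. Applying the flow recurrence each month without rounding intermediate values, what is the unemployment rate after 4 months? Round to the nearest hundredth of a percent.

With a fixed labor force, u_{t+1} = u_t + s·(1−u_t) − f·u_t = u_t·(1−s−f) + s.
Here 1−s−f = 0.582 and s = 0.024.
u_1 = 0.029700 × 0.582 + 0.024 = 0.041285.
u_2 = 0.041285 × 0.582 + 0.024 = 0.048028.
u_3 = 0.048028 × 0.582 + 0.024 = 0.051952.
u_4 = 0.051952 × 0.582 + 0.024 = 0.054236.

Unemployment rate after four months ≈ 5.42%.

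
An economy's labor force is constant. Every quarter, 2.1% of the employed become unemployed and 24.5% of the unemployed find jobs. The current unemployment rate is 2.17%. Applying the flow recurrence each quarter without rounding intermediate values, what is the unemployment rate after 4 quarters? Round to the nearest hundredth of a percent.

With a fixed labor force, u_{t+1} = u_t + s·(1−u_t) − f·u_t = u_t·(1−s−f) + s.
Here 1−s−f = 0.734 and s = 0.021.
u_1 = 0.021700 × 0.734 + 0.021 = 0.036928.
u_2 = 0.036928 × 0.734 + 0.021 = 0.048105.
u_3 = 0.048105 × 0.734 + 0.021 = 0.056309.
u_4 = 0.056309 × 0.734 + 0.021 = 0.062331.

Unemployment rate after four quarters ≈ 6.23%.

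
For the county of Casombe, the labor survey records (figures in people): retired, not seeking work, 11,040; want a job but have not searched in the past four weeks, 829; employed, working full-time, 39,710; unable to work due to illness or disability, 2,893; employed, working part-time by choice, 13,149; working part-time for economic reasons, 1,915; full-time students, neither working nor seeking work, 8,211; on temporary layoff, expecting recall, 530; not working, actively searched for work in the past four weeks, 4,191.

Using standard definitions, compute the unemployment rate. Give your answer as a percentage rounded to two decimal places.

Employed = 39,710 + 13,149 + 1,915 = 54,774 (anyone who worked, including part-time for economic reasons, counts as employed).
Unemployed = 530 + 4,191 = 4,721 (jobless and actively searching, or on temporary layoff).
Labor force = 54,774 + 4,721 = 59,495.
Unemployment rate = 4,721 / 59,495 = 7.94%.

Unemployment rate ≈ 7.94%.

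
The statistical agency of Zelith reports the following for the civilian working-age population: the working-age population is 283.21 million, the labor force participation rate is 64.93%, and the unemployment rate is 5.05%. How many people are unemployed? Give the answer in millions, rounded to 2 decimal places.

Labor force = 0.6493 × 283.21 = 183.89 million.
Unemployed = 0.0505 × 183.89 ≈ 9.29 million.

About 9.29 million are unemployed.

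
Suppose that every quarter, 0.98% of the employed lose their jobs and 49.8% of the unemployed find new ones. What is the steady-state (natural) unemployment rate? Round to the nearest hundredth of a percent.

Steady-state unemployment rate ≈ 1.93%.

At steady state the flows balance: s·E = f·U, so U/(E+U) = s/(s+f).
u* = 0.98 / (0.98 + 49.8) = 0.98 / 50.78 = 1.93%.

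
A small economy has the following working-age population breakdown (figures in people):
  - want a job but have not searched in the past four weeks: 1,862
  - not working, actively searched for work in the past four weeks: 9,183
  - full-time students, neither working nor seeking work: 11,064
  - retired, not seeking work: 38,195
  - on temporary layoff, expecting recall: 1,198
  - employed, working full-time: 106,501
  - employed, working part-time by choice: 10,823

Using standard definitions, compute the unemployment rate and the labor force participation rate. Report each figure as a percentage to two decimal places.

Unemployment rate ≈ 8.13%; labor force participation rate ≈ 71.41%.

Employed = 106,501 + 10,823 = 117,324.
Unemployed = 9,183 + 1,198 = 10,381 (jobless and actively searching, or on temporary layoff).
Labor force = 117,324 + 10,381 = 127,705.
Not in labor force = 1,862 + 11,064 + 38,195 = 51,121 (those not working and not actively searching are outside the labor force — including those who want a job but have given up searching).
Civilian working-age population = 127,705 + 51,121 = 178,826.
Unemployment rate = 10,381 / 127,705 = 8.13%.
Labor force participation rate = 127,705 / 178,826 = 71.41%.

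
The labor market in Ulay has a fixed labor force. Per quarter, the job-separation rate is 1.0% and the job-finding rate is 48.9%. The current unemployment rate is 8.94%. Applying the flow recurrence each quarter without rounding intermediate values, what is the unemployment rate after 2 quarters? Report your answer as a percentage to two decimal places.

With a fixed labor force, u_{t+1} = u_t + s·(1−u_t) − f·u_t = u_t·(1−s−f) + s.
Here 1−s−f = 0.501 and s = 0.010.
u_1 = 0.089400 × 0.501 + 0.010 = 0.054789.
u_2 = 0.054789 × 0.501 + 0.010 = 0.037449.

Unemployment rate after two quarters ≈ 3.74%.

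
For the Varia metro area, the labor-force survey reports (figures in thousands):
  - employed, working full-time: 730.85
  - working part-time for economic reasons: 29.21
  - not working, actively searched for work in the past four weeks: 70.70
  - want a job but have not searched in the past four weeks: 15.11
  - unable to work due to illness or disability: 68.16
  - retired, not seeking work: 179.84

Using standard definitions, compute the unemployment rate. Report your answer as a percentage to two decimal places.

Employed = 730.85 + 29.21 = 760.06 thousand (anyone who worked, including part-time for economic reasons, counts as employed).
Unemployed = 70.70 thousand.
Labor force = 760.06 + 70.70 = 830.76 thousand.
Unemployment rate = 70.70 / 830.76 = 8.51%.

Unemployment rate ≈ 8.51%.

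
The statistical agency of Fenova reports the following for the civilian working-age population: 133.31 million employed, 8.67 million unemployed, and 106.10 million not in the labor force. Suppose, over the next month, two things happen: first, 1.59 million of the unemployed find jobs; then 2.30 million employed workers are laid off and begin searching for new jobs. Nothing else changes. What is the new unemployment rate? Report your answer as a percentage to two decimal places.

Initially, labor force = 133.31 + 8.67 = 141.98 million, so u = 8.67/141.98 = 6.11%.
After the first change, unemployed falls and employed rises by 1.59; labor force unchanged → E = 134.90, U = 7.08, labor force = 141.98 million.
After the second change, employed falls and unemployed rises by 2.30; labor force unchanged → E = 132.60, U = 9.38, labor force = 141.98 million.
New unemployment rate = 9.38 / 141.98 = 6.61%.

New unemployment rate ≈ 6.61%.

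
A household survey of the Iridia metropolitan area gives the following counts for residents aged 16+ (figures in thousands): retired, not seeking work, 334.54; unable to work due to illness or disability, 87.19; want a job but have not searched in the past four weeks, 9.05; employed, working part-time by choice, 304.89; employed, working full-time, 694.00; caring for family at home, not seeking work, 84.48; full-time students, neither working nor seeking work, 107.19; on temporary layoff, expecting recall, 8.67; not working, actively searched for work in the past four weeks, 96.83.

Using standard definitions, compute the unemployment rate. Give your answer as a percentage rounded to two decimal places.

Unemployment rate ≈ 9.55%.

Employed = 304.89 + 694.00 = 998.89 thousand.
Unemployed = 8.67 + 96.83 = 105.50 thousand (jobless and actively searching, or on temporary layoff).
Labor force = 998.89 + 105.50 = 1,104.39 thousand.
Unemployment rate = 105.50 / 1,104.39 = 9.55%.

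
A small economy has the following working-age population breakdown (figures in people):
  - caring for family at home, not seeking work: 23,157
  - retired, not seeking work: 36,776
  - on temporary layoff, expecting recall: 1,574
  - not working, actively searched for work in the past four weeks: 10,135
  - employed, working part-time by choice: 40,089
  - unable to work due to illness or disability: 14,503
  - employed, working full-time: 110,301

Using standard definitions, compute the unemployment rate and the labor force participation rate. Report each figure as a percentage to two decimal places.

Employed = 40,089 + 110,301 = 150,390.
Unemployed = 1,574 + 10,135 = 11,709 (jobless and actively searching, or on temporary layoff).
Labor force = 150,390 + 11,709 = 162,099.
Not in labor force = 23,157 + 36,776 + 14,503 = 74,436 (those not working and not actively searching are outside the labor force).
Civilian working-age population = 162,099 + 74,436 = 236,535.
Unemployment rate = 11,709 / 162,099 = 7.22%.
Labor force participation rate = 162,099 / 236,535 = 68.53%.

Unemployment rate ≈ 7.22%; labor force participation rate ≈ 68.53%.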